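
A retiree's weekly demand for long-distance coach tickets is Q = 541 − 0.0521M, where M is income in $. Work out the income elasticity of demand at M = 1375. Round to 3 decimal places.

-0.153

At M = 1375: Q = 469.363.
dQ/dM = −0.0521.
η = (dQ/dM)·(M/Q) = -0.0521 × (1375/469.363) = -0.153.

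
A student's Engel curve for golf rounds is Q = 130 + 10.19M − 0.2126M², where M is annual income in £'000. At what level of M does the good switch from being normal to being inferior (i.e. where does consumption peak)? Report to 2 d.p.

dQ/dM = 10.19 − 0.4252M.
The good is inferior where dQ/dM < 0. Setting dQ/dM = 0 gives M = 10.19 / 0.4252 = 23.97.

23.97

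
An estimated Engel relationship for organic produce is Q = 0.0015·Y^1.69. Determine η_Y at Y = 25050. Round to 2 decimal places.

1.69

For Q = A·Y^β the income elasticity is constant and equal to β.
Here β = 1.69, so η = 1.69.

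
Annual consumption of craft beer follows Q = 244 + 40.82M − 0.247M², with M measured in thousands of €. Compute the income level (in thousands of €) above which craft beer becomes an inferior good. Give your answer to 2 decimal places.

dQ/dM = 40.82 − 0.494M.
The good is inferior where dQ/dM < 0. Setting dQ/dM = 0 gives M = 40.82 / 0.494 = 82.63.

82.63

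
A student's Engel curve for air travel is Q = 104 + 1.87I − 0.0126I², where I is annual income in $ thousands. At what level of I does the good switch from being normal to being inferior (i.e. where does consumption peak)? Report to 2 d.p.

74.21

dQ/dI = 1.87 − 0.0252I.
The good is inferior where dQ/dI < 0. Setting dQ/dI = 0 gives I = 1.87 / 0.0252 = 74.21.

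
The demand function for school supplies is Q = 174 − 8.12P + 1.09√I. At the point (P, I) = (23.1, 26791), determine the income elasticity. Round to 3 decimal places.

0.541

At P = 23.1, I = 26791: Q = 164.839.
Holding P constant, ∂Q/∂I = 1.09/(2√I) = 0.00332968.
η_I = (∂Q/∂I)·(I/Q) = 0.00332968 × (26791/164.839) = 0.541.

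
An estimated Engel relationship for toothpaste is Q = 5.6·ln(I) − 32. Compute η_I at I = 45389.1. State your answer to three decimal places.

0.200

At I = 45389.1: Q = 28.049.
dQ/dI = 5.6/I = 0.000123378 at this income.
η = (dQ/dI)·(I/Q) = 0.000123378 × (45389.1/28.049) = 0.200.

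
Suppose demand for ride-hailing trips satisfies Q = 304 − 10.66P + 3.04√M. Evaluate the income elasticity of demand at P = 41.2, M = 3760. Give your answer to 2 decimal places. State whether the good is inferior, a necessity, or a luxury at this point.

At P = 41.2, M = 3760: Q = 51.217.
Holding P constant, ∂Q/∂M = 3.04/(2√M) = 0.0247885.
η_M = (∂Q/∂M)·(M/Q) = 0.0247885 × (3760/51.217) = 1.82.
Since η > 1, this is a luxury.

1.82 (luxury)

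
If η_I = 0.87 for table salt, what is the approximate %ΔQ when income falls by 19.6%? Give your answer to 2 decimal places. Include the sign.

-17.05%

%ΔQ ≈ η × %ΔI = 0.87 × (-19.6%) = -17.05%.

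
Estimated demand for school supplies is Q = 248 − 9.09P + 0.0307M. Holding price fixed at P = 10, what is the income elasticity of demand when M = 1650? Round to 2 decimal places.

0.24

At P = 10, M = 1650: Q = 207.755.
Holding P constant, ∂Q/∂M = 0.0307.
η_M = (∂Q/∂M)·(M/Q) = 0.0307 × (1650/207.755) = 0.24.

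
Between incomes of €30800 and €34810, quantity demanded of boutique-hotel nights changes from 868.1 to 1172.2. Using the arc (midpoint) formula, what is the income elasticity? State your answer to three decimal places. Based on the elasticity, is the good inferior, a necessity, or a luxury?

2.439 (luxury)

ΔQ = 1172.2 − 868.1 = 304.1; midpoint Q̄ = (868.1 + 1172.2)/2 = 1020.15.
ΔI = 34810 − 30800 = 4010; midpoint Ī = (30800 + 34810)/2 = 32805.
η = (ΔQ/Q̄) ÷ (ΔI/Ī) = (304.1/1020.15) ÷ (4010/32805) = 2.439.
η > 1 ⇒ luxury.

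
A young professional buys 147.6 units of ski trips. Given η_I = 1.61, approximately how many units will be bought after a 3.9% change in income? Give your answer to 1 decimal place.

%ΔQ ≈ η × %ΔI = 1.61 × 3.9% = 6.279%.
New Q ≈ 147.6 × (1 + 0.06279) = 156.9.

156.9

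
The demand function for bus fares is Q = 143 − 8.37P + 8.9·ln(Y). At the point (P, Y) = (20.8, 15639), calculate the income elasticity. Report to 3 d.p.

0.162

At P = 20.8, Y = 15639: Q = 54.856.
Holding P constant, ∂Q/∂Y = 8.9/Y = 0.00056909.
η_Y = (∂Q/∂Y)·(Y/Q) = 0.00056909 × (15639/54.856) = 0.162.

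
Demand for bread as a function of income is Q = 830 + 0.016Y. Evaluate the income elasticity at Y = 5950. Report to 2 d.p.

At Y = 5950: Q = 925.200.
dQ/dY = 0.016.
η = (dQ/dY)·(Y/Q) = 0.016 × (5950/925.200) = 0.10.

0.10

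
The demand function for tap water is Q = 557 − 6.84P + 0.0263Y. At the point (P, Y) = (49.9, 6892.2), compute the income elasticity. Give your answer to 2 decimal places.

At P = 49.9, Y = 6892.2: Q = 396.949.
Holding P constant, ∂Q/∂Y = 0.0263.
η_Y = (∂Q/∂Y)·(Y/Q) = 0.0263 × (6892.2/396.949) = 0.46.

0.46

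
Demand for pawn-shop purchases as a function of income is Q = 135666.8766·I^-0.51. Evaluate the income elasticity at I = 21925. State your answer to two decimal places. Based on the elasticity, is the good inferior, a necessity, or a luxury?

-0.51 (inferior good)

For Q = A·I^β the income elasticity is constant and equal to β.
Here β = -0.51, so η = -0.51.
Since η < 0, the good is an inferior good.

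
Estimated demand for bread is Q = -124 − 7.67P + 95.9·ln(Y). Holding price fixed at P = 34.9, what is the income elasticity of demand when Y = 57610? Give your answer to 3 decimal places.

At P = 34.9, Y = 57610: Q = 659.520.
Holding P constant, ∂Q/∂Y = 95.9/Y = 0.00166464.
η_Y = (∂Q/∂Y)·(Y/Q) = 0.00166464 × (57610/659.520) = 0.145.

0.145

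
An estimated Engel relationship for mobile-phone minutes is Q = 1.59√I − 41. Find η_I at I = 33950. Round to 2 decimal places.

At I = 33950: Q = 251.966.
dQ/dI = 1.59/(2√I) = 0.00431467 at this income.
η = (dQ/dI)·(I/Q) = 0.00431467 × (33950/251.966) = 0.58.

0.58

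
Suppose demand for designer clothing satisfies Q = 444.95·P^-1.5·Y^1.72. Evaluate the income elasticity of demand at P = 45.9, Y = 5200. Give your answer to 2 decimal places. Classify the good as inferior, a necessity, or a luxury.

For a multiplicative demand Q = A·P^α·Y^β, the income elasticity is β everywhere.
Here β = 1.72, so η = 1.72.
Since η > 1, this is a luxury.

1.72 (luxury)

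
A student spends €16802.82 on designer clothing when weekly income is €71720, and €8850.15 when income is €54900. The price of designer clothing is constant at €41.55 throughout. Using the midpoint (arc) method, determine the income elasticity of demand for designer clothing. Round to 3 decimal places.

2.334

With a constant price, Q₁ = 16802.82/41.55 = 404.400 and Q₂ = 8850.15/41.55 = 213.000 (equivalently, work directly with expenditure since P cancels).
Midpoint %ΔQ = (8850.15 − 16802.82)/12826.49 = -0.62002; midpoint %ΔI = (54900 − 71720)/63310 = -0.26568.
η = -0.62002 / -0.26568 = 2.334.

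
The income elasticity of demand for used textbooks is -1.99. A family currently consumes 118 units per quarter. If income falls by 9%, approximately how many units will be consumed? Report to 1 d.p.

%ΔQ ≈ η × %ΔI = -1.99 × (-9%) = 17.91%.
New Q ≈ 118 × (1 + 0.1791) = 139.1.

139.1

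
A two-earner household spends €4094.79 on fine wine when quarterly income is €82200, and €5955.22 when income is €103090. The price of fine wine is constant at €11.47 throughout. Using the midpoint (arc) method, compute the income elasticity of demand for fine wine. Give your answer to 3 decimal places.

1.642

With a constant price, Q₁ = 4094.79/11.47 = 357.000 and Q₂ = 5955.22/11.47 = 519.200 (equivalently, work directly with expenditure since P cancels).
Midpoint %ΔQ = (5955.22 − 4094.79)/5025.01 = 0.37023; midpoint %ΔI = (103090 − 82200)/92645 = 0.22548.
η = 0.37023 / 0.22548 = 1.642.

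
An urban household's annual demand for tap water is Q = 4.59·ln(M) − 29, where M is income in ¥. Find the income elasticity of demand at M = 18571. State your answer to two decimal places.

0.28

At M = 18571: Q = 16.117.
dQ/dM = 4.59/M = 0.00024716 at this income.
η = (dQ/dM)·(M/Q) = 0.00024716 × (18571/16.117) = 0.28.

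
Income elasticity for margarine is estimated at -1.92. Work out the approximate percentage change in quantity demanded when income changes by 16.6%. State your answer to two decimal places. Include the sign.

%ΔQ ≈ η × %ΔI = -1.92 × 16.6% = -31.87%.

-31.87%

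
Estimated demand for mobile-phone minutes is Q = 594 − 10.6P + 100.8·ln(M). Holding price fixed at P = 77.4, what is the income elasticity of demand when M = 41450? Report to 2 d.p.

0.12

At P = 77.4, M = 41450: Q = 845.290.
Holding P constant, ∂Q/∂M = 100.8/M = 0.00243185.
η_M = (∂Q/∂M)·(M/Q) = 0.00243185 × (41450/845.290) = 0.12.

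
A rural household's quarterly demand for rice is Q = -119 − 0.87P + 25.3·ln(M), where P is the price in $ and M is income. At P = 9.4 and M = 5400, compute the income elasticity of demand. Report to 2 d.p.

At P = 9.4, M = 5400: Q = 90.254.
Holding P constant, ∂Q/∂M = 25.3/M = 0.00468519.
η_M = (∂Q/∂M)·(M/Q) = 0.00468519 × (5400/90.254) = 0.28.

0.28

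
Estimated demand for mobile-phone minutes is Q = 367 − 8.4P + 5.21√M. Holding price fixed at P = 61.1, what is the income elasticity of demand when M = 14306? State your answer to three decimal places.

0.653

At P = 61.1, M = 14306: Q = 476.916.
Holding P constant, ∂Q/∂M = 5.21/(2√M) = 0.0217795.
η_M = (∂Q/∂M)·(M/Q) = 0.0217795 × (14306/476.916) = 0.653.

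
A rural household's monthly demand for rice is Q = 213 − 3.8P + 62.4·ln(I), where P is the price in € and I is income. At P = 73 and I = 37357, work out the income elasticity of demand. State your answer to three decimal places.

0.105

At P = 73, I = 37357: Q = 592.564.
Holding P constant, ∂Q/∂I = 62.4/I = 0.00167037.
η_I = (∂Q/∂I)·(I/Q) = 0.00167037 × (37357/592.564) = 0.105.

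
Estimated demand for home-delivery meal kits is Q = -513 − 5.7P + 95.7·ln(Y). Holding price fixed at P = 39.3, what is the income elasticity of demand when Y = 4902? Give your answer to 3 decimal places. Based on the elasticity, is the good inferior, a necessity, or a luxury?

1.256 (luxury)

At P = 39.3, Y = 4902: Q = 76.191.
Holding P constant, ∂Q/∂Y = 95.7/Y = 0.0195226.
η_Y = (∂Q/∂Y)·(Y/Q) = 0.0195226 × (4902/76.191) = 1.256.
Since η > 1, this is a luxury.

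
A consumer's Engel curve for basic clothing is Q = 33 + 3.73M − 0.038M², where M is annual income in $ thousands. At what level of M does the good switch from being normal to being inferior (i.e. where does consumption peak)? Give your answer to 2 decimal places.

dQ/dM = 3.73 − 0.076M.
The good is inferior where dQ/dM < 0. Setting dQ/dM = 0 gives M = 3.73 / 0.076 = 49.08.

49.08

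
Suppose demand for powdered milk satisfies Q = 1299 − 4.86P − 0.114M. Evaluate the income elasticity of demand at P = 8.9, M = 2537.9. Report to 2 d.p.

At P = 8.9, M = 2537.9: Q = 966.425.
Holding P constant, ∂Q/∂M = −0.114.
η_M = (∂Q/∂M)·(M/Q) = -0.114 × (2537.9/966.425) = -0.30.

-0.30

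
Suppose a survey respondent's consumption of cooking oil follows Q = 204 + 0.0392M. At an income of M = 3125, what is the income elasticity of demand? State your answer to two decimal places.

At M = 3125: Q = 326.500.
dQ/dM = 0.0392.
η = (dQ/dM)·(M/Q) = 0.0392 × (3125/326.500) = 0.38.

0.38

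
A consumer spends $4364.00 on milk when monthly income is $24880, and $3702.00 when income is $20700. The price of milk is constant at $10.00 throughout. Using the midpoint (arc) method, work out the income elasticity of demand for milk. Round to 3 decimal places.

With a constant price, Q₁ = 4364.00/10.00 = 436.400 and Q₂ = 3702.00/10.00 = 370.200 (equivalently, work directly with expenditure since P cancels).
Midpoint %ΔQ = (3702.00 − 4364.00)/4033.00 = -0.16415; midpoint %ΔI = (20700 − 24880)/22790 = -0.18341.
η = -0.16415 / -0.18341 = 0.895.

0.895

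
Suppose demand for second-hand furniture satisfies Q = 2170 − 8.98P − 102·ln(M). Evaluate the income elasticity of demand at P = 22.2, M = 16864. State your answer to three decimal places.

-0.104

At P = 22.2, M = 16864: Q = 977.884.
Holding P constant, ∂Q/∂M = -102/M = -0.00604839.
η_M = (∂Q/∂M)·(M/Q) = -0.00604839 × (16864/977.884) = -0.104.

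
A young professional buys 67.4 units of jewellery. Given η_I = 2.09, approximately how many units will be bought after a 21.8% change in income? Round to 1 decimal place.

98.1

%ΔQ ≈ η × %ΔI = 2.09 × 21.8% = 45.562%.
New Q ≈ 67.4 × (1 + 0.45562) = 98.1.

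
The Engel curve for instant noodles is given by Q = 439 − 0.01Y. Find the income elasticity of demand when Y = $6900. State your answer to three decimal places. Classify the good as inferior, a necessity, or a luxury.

-0.186 (inferior good)

At Y = 6900: Q = 370.000.
dQ/dY = −0.01.
η = (dQ/dY)·(Y/Q) = -0.01 × (6900/370.000) = -0.186.
Since η < 0, the good is an inferior good.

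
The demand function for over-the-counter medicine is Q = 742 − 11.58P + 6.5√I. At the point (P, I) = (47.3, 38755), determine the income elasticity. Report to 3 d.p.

At P = 47.3, I = 38755: Q = 1473.875.
Holding P constant, ∂Q/∂I = 6.5/(2√I) = 0.016509.
η_I = (∂Q/∂I)·(I/Q) = 0.016509 × (38755/1473.875) = 0.434.

0.434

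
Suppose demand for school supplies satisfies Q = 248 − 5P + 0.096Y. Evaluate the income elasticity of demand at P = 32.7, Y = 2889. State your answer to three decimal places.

At P = 32.7, Y = 2889: Q = 361.844.
Holding P constant, ∂Q/∂Y = 0.096.
η_Y = (∂Q/∂Y)·(Y/Q) = 0.096 × (2889/361.844) = 0.766.

0.766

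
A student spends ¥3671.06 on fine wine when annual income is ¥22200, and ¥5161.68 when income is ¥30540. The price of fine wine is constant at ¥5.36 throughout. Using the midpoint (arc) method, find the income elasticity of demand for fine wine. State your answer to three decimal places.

With a constant price, Q₁ = 3671.06/5.36 = 684.899 and Q₂ = 5161.68/5.36 = 963.000 (equivalently, work directly with expenditure since P cancels).
Midpoint %ΔQ = (5161.68 − 3671.06)/4416.37 = 0.33752; midpoint %ΔI = (30540 − 22200)/26370 = 0.31627.
η = 0.33752 / 0.31627 = 1.067.

1.067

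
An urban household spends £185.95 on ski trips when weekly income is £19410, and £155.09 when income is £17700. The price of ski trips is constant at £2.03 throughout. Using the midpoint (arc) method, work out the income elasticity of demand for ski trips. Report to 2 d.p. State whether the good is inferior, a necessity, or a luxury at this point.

1.96 (luxury)

With a constant price, Q₁ = 185.95/2.03 = 91.601 and Q₂ = 155.09/2.03 = 76.399 (equivalently, work directly with expenditure since P cancels).
Midpoint %ΔQ = (155.09 − 185.95)/170.52 = -0.18098; midpoint %ΔI = (17700 − 19410)/18555 = -0.09216.
η = -0.18098 / -0.09216 = 1.96.
η > 1 ⇒ luxury.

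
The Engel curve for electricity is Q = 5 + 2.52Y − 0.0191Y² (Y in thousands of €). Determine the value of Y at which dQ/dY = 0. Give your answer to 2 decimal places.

dQ/dY = 2.52 − 0.0382Y.
The good is inferior where dQ/dY < 0. Setting dQ/dY = 0 gives Y = 2.52 / 0.0382 = 65.97.

65.97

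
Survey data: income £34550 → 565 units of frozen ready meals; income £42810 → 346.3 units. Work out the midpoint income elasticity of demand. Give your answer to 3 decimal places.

ΔQ = 346.3 − 565 = -218.7; midpoint Q̄ = (565 + 346.3)/2 = 455.65.
ΔI = 42810 − 34550 = 8260; midpoint Ī = (34550 + 42810)/2 = 38680.
η = (ΔQ/Q̄) ÷ (ΔI/Ī) = (-218.7/455.65) ÷ (8260/38680) = -2.248.

-2.248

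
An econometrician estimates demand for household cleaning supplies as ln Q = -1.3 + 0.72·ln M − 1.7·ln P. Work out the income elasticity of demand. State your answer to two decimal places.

In a log-linear demand, the coefficient on ln M is the income elasticity.
So η = 0.72.

0.72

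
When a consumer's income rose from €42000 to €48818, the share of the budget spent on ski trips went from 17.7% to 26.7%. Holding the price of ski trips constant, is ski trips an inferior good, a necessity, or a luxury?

luxury

The budget share rises as income rises, so η > 1.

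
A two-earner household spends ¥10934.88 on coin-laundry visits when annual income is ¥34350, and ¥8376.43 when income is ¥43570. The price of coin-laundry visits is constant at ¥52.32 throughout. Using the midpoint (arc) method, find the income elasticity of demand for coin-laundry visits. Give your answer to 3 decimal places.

-1.120

With a constant price, Q₁ = 10934.88/52.32 = 209.000 and Q₂ = 8376.43/52.32 = 160.100 (equivalently, work directly with expenditure since P cancels).
Midpoint %ΔQ = (8376.43 − 10934.88)/9655.65 = -0.26497; midpoint %ΔI = (43570 − 34350)/38960 = 0.23665.
η = -0.26497 / 0.23665 = -1.120.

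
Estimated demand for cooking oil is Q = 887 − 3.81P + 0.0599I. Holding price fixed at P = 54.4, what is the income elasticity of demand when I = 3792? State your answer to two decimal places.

0.25

At P = 54.4, I = 3792: Q = 906.877.
Holding P constant, ∂Q/∂I = 0.0599.
η_I = (∂Q/∂I)·(I/Q) = 0.0599 × (3792/906.877) = 0.25.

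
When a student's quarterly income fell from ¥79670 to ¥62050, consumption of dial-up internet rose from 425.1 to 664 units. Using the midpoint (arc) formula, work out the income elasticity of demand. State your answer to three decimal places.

ΔQ = 664 − 425.1 = 238.9; midpoint Q̄ = (425.1 + 664)/2 = 544.55.
ΔI = 62050 − 79670 = -17620; midpoint Ī = (79670 + 62050)/2 = 70860.
η = (ΔQ/Q̄) ÷ (ΔI/Ī) = (238.9/544.55) ÷ (-17620/70860) = -1.764.

-1.764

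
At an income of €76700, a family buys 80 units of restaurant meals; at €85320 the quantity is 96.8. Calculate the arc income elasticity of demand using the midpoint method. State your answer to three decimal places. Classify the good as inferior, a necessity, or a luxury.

1.786 (luxury)

ΔQ = 96.8 − 80 = 16.8; midpoint Q̄ = (80 + 96.8)/2 = 88.4.
ΔI = 85320 − 76700 = 8620; midpoint Ī = (76700 + 85320)/2 = 81010.
η = (ΔQ/Q̄) ÷ (ΔI/Ī) = (16.8/88.4) ÷ (8620/81010) = 1.786.
η > 1 ⇒ luxury.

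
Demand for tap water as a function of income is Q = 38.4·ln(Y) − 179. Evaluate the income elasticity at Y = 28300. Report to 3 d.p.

0.179

At Y = 28300: Q = 214.624.
dQ/dY = 38.4/Y = 0.00135689 at this income.
η = (dQ/dY)·(Y/Q) = 0.00135689 × (28300/214.624) = 0.179.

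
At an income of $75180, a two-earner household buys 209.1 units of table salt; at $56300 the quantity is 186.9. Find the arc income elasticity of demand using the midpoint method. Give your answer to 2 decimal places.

ΔQ = 186.9 − 209.1 = -22.2; midpoint Q̄ = (209.1 + 186.9)/2 = 198.
ΔI = 56300 − 75180 = -18880; midpoint Ī = (75180 + 56300)/2 = 65740.
η = (ΔQ/Q̄) ÷ (ΔI/Ī) = (-22.2/198) ÷ (-18880/65740) = 0.39.

0.39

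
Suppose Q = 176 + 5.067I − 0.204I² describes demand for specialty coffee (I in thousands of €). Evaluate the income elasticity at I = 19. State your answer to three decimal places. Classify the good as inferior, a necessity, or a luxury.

At I = 19: Q = 198.6290.
dQ/dI = 5.067 − 0.408I = -2.68500.
η = (dQ/dI)·(I/Q) = -2.68500 × (19/198.6290) = -0.257.
η < 0 ⇒ inferior good.

-0.257 (inferior good)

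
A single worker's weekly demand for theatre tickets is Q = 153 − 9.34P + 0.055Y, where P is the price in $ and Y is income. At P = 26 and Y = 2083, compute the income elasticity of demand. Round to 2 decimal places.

4.63

At P = 26, Y = 2083: Q = 24.725.
Holding P constant, ∂Q/∂Y = 0.055.
η_Y = (∂Q/∂Y)·(Y/Q) = 0.055 × (2083/24.725) = 4.63.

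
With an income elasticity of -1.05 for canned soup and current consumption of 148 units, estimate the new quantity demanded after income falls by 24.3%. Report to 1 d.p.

%ΔQ ≈ η × %ΔI = -1.05 × (-24.3%) = 25.515%.
New Q ≈ 148 × (1 + 0.25515) = 185.8.

185.8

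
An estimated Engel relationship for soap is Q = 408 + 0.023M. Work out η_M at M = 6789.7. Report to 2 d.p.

At M = 6789.7: Q = 564.163.
dQ/dM = 0.023.
η = (dQ/dM)·(M/Q) = 0.023 × (6789.7/564.163) = 0.28.

0.28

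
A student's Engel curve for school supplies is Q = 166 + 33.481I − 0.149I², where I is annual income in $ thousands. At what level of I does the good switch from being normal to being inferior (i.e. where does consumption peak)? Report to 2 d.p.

dQ/dI = 33.481 − 0.298I.
The good is inferior where dQ/dI < 0. Setting dQ/dI = 0 gives I = 33.481 / 0.298 = 112.35.

112.35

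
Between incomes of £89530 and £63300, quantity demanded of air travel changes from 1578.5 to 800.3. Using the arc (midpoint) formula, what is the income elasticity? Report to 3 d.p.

1.906

ΔQ = 800.3 − 1578.5 = -778.2; midpoint Q̄ = (1578.5 + 800.3)/2 = 1189.4.
ΔI = 63300 − 89530 = -26230; midpoint Ī = (89530 + 63300)/2 = 76415.
η = (ΔQ/Q̄) ÷ (ΔI/Ī) = (-778.2/1189.4) ÷ (-26230/76415) = 1.906.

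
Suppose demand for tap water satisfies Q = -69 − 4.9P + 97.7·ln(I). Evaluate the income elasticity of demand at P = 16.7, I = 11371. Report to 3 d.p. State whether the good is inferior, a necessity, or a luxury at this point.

0.128 (necessity)

At P = 16.7, I = 11371: Q = 761.573.
Holding P constant, ∂Q/∂I = 97.7/I = 0.00859203.
η_I = (∂Q/∂I)·(I/Q) = 0.00859203 × (11371/761.573) = 0.128.
Since 0 < η < 1, this is a necessity.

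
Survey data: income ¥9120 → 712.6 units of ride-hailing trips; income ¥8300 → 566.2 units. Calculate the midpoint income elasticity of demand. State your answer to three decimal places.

2.432

ΔQ = 566.2 − 712.6 = -146.4; midpoint Q̄ = (712.6 + 566.2)/2 = 639.4.
ΔI = 8300 − 9120 = -820; midpoint Ī = (9120 + 8300)/2 = 8710.
η = (ΔQ/Q̄) ÷ (ΔI/Ī) = (-146.4/639.4) ÷ (-820/8710) = 2.432.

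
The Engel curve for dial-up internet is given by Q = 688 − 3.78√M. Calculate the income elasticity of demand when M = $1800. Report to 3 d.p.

At M = 1800: Q = 527.628.
dQ/dM = -3.78/(2√M) = -0.0445477 at this income.
η = (dQ/dM)·(M/Q) = -0.0445477 × (1800/527.628) = -0.152.

-0.152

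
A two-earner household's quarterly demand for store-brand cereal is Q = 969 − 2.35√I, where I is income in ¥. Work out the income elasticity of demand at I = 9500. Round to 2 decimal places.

-0.15

At I = 9500: Q = 739.950.
dQ/dI = -2.35/(2√I) = -0.0120552 at this income.
η = (dQ/dI)·(I/Q) = -0.0120552 × (9500/739.950) = -0.15.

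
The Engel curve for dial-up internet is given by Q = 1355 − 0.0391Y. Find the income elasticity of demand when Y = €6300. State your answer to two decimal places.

-0.22

At Y = 6300: Q = 1108.670.
dQ/dY = −0.0391.
η = (dQ/dY)·(Y/Q) = -0.0391 × (6300/1108.670) = -0.22.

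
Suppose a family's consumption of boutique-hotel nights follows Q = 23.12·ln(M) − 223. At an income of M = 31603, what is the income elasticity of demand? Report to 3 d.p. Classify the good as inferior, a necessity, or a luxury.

1.397 (luxury)

At M = 31603: Q = 16.546.
dQ/dM = 23.12/M = 0.000731576 at this income.
η = (dQ/dM)·(M/Q) = 0.000731576 × (31603/16.546) = 1.397.
Since η > 1, the good is a luxury.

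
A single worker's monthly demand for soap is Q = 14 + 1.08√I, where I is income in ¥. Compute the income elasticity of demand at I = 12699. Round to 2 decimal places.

0.45

At I = 12699: Q = 135.705.
dQ/dI = 1.08/(2√I) = 0.00479191 at this income.
η = (dQ/dI)·(I/Q) = 0.00479191 × (12699/135.705) = 0.45.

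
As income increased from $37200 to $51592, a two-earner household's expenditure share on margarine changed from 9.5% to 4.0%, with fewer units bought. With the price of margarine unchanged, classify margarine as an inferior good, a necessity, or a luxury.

inferior good

Quantity demanded falls as income rises, so η < 0.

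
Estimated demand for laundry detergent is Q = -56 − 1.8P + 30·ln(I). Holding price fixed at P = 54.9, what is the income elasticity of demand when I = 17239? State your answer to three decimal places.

At P = 54.9, I = 17239: Q = 137.828.
Holding P constant, ∂Q/∂I = 30/I = 0.00174024.
η_I = (∂Q/∂I)·(I/Q) = 0.00174024 × (17239/137.828) = 0.218.

0.218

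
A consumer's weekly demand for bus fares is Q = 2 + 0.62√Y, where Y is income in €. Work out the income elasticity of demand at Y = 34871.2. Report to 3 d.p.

0.492

At Y = 34871.2: Q = 117.778.
dQ/dY = 0.62/(2√Y) = 0.00166008 at this income.
η = (dQ/dY)·(Y/Q) = 0.00166008 × (34871.2/117.778) = 0.492.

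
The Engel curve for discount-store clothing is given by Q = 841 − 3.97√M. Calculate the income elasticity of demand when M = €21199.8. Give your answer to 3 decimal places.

At M = 21199.8: Q = 262.962.
dQ/dM = -3.97/(2√M) = -0.0136331 at this income.
η = (dQ/dM)·(M/Q) = -0.0136331 × (21199.8/262.962) = -1.099.

-1.099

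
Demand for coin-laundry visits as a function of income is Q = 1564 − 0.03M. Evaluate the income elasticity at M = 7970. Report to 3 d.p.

At M = 7970: Q = 1324.900.
dQ/dM = −0.03.
η = (dQ/dM)·(M/Q) = -0.03 × (7970/1324.900) = -0.180.

-0.180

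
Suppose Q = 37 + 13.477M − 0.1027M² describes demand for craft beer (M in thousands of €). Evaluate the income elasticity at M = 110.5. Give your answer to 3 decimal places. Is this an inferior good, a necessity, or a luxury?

At M = 110.5: Q = 272.2158.
dQ/dM = 13.477 − 0.2054M = -9.21970.
η = (dQ/dM)·(M/Q) = -9.21970 × (110.5/272.2158) = -3.743.
η < 0 ⇒ inferior good.

-3.743 (inferior good)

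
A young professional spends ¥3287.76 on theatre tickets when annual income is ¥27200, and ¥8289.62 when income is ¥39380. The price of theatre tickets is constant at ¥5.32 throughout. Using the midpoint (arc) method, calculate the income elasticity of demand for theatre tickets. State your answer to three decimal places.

2.362

With a constant price, Q₁ = 3287.76/5.32 = 618.000 and Q₂ = 8289.62/5.32 = 1558.199 (equivalently, work directly with expenditure since P cancels).
Midpoint %ΔQ = (8289.62 − 3287.76)/5788.69 = 0.86407; midpoint %ΔI = (39380 − 27200)/33290 = 0.36588.
η = 0.86407 / 0.36588 = 2.362.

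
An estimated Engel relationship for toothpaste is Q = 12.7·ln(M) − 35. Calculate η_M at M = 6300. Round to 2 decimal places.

At M = 6300: Q = 76.103.
dQ/dM = 12.7/M = 0.00201587 at this income.
η = (dQ/dM)·(M/Q) = 0.00201587 × (6300/76.103) = 0.17.

0.17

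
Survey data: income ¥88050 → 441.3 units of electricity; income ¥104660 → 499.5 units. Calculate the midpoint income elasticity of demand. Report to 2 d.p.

0.72

ΔQ = 499.5 − 441.3 = 58.2; midpoint Q̄ = (441.3 + 499.5)/2 = 470.4.
ΔI = 104660 − 88050 = 16610; midpoint Ī = (88050 + 104660)/2 = 96355.
η = (ΔQ/Q̄) ÷ (ΔI/Ī) = (58.2/470.4) ÷ (16610/96355) = 0.72.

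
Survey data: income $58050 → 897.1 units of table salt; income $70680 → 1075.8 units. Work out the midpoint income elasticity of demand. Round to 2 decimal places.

ΔQ = 1075.8 − 897.1 = 178.7; midpoint Q̄ = (897.1 + 1075.8)/2 = 986.45.
ΔI = 70680 − 58050 = 12630; midpoint Ī = (58050 + 70680)/2 = 64365.
η = (ΔQ/Q̄) ÷ (ΔI/Ī) = (178.7/986.45) ÷ (12630/64365) = 0.92.

0.92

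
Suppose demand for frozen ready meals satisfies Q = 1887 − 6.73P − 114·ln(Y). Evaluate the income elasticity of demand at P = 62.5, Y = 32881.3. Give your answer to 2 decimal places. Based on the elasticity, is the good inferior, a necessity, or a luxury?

At P = 62.5, Y = 32881.3: Q = 280.700.
Holding P constant, ∂Q/∂Y = -114/Y = -0.00346702.
η_Y = (∂Q/∂Y)·(Y/Q) = -0.00346702 × (32881.3/280.700) = -0.41.
Since η < 0, this is an inferior good.

-0.41 (inferior good)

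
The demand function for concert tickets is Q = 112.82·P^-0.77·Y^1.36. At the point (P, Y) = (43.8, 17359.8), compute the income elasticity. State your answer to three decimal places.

1.360

For a multiplicative demand Q = A·P^α·Y^β, the income elasticity is β everywhere.
Here β = 1.36, so η = 1.360.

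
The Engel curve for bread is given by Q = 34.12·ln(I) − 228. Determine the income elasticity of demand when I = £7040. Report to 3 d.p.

0.459

At I = 7040: Q = 74.281.
dQ/dI = 34.12/I = 0.00484659 at this income.
η = (dQ/dI)·(I/Q) = 0.00484659 × (7040/74.281) = 0.459.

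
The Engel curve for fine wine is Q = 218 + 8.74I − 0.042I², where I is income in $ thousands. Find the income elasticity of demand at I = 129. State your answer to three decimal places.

-0.418

At I = 129: Q = 646.5380.
dQ/dI = 8.74 − 0.084I = -2.09600.
η = (dQ/dI)·(I/Q) = -2.09600 × (129/646.5380) = -0.418.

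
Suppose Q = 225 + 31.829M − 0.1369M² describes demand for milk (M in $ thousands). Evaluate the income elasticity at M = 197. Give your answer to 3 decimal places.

At M = 197: Q = 1182.3609.
dQ/dM = 31.829 − 0.2738M = -22.10960.
η = (dQ/dM)·(M/Q) = -22.10960 × (197/1182.3609) = -3.684.

-3.684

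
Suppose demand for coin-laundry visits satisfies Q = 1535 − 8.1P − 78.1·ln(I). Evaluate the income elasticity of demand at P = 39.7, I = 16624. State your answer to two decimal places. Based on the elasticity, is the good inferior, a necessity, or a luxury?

At P = 39.7, I = 16624: Q = 454.407.
Holding P constant, ∂Q/∂I = -78.1/I = -0.00469803.
η_I = (∂Q/∂I)·(I/Q) = -0.00469803 × (16624/454.407) = -0.17.
Since η < 0, this is an inferior good.

-0.17 (inferior good)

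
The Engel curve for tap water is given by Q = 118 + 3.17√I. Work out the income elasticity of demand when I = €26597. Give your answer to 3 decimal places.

0.407

At I = 26597: Q = 634.982.
dQ/dI = 3.17/(2√I) = 0.00971881 at this income.
η = (dQ/dI)·(I/Q) = 0.00971881 × (26597/634.982) = 0.407.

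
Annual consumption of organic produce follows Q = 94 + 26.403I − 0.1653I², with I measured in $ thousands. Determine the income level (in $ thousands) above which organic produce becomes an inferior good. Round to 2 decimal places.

dQ/dI = 26.403 − 0.3306I.
The good is inferior where dQ/dI < 0. Setting dQ/dI = 0 gives I = 26.403 / 0.3306 = 79.86.

79.86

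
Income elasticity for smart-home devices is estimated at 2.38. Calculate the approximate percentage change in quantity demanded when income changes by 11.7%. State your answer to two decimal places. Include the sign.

27.85%

%ΔQ ≈ η × %ΔI = 2.38 × 11.7% = 27.85%.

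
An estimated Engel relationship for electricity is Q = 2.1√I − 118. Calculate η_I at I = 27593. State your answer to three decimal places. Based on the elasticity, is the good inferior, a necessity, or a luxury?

At I = 27593: Q = 230.834.
dQ/dI = 2.1/(2√I) = 0.00632106 at this income.
η = (dQ/dI)·(I/Q) = 0.00632106 × (27593/230.834) = 0.756.
Since 0 < η < 1, the good is a necessity.

0.756 (necessity)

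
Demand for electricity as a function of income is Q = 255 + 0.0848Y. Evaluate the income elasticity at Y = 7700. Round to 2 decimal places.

0.72

At Y = 7700: Q = 907.960.
dQ/dY = 0.0848.
η = (dQ/dY)·(Y/Q) = 0.0848 × (7700/907.960) = 0.72.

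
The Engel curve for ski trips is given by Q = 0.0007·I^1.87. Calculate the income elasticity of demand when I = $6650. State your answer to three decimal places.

1.870

For Q = A·I^β the income elasticity is constant and equal to β.
Here β = 1.87, so η = 1.870.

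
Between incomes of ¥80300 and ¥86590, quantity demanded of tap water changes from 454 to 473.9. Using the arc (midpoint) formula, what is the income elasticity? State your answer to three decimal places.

0.569

ΔQ = 473.9 − 454 = 19.9; midpoint Q̄ = (454 + 473.9)/2 = 463.95.
ΔI = 86590 − 80300 = 6290; midpoint Ī = (80300 + 86590)/2 = 83445.
η = (ΔQ/Q̄) ÷ (ΔI/Ī) = (19.9/463.95) ÷ (6290/83445) = 0.569.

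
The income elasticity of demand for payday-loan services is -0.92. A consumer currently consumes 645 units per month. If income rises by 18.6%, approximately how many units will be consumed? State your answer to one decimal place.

534.6

%ΔQ ≈ η × %ΔI = -0.92 × 18.6% = -17.112%.
New Q ≈ 645 × (1 − 0.17112) = 534.6.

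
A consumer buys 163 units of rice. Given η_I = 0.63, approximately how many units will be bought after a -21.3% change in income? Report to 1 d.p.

%ΔQ ≈ η × %ΔI = 0.63 × (-21.3%) = -13.419%.
New Q ≈ 163 × (1 − 0.13419) = 141.1.

141.1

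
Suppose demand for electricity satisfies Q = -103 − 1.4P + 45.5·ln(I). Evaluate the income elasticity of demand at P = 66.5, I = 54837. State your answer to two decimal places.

At P = 66.5, I = 54837: Q = 300.401.
Holding P constant, ∂Q/∂I = 45.5/I = 0.000829732.
η_I = (∂Q/∂I)·(I/Q) = 0.000829732 × (54837/300.401) = 0.15.

0.15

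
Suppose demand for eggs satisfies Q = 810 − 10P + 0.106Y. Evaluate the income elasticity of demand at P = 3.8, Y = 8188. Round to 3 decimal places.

At P = 3.8, Y = 8188: Q = 1639.928.
Holding P constant, ∂Q/∂Y = 0.106.
η_Y = (∂Q/∂Y)·(Y/Q) = 0.106 × (8188/1639.928) = 0.529.

0.529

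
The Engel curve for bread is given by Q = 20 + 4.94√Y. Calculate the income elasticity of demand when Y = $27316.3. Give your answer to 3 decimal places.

At Y = 27316.3: Q = 836.466.
dQ/dY = 4.94/(2√Y) = 0.0149447 at this income.
η = (dQ/dY)·(Y/Q) = 0.0149447 × (27316.3/836.466) = 0.488.

0.488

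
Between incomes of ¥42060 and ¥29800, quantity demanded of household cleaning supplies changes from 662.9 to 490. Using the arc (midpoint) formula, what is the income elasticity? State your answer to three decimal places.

0.879

ΔQ = 490 − 662.9 = -172.9; midpoint Q̄ = (662.9 + 490)/2 = 576.45.
ΔI = 29800 − 42060 = -12260; midpoint Ī = (42060 + 29800)/2 = 35930.
η = (ΔQ/Q̄) ÷ (ΔI/Ī) = (-172.9/576.45) ÷ (-12260/35930) = 0.879.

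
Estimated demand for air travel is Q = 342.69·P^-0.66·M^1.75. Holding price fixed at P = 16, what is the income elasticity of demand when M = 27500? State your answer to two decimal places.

For a multiplicative demand Q = A·P^α·M^β, the income elasticity is β everywhere.
Here β = 1.75, so η = 1.75.

1.75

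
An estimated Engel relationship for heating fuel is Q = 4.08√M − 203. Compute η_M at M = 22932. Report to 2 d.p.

0.74

At M = 22932: Q = 414.847.
dQ/dM = 4.08/(2√M) = 0.0134713 at this income.
η = (dQ/dM)·(M/Q) = 0.0134713 × (22932/414.847) = 0.74.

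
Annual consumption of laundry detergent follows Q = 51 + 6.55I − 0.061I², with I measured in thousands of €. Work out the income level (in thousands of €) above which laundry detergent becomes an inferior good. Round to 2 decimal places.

53.69

dQ/dI = 6.55 − 0.122I.
The good is inferior where dQ/dI < 0. Setting dQ/dI = 0 gives I = 6.55 / 0.122 = 53.69.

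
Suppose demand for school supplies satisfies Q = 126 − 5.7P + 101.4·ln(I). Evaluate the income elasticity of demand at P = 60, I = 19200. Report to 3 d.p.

0.129

At P = 60, I = 19200: Q = 784.074.
Holding P constant, ∂Q/∂I = 101.4/I = 0.00528125.
η_I = (∂Q/∂I)·(I/Q) = 0.00528125 × (19200/784.074) = 0.129.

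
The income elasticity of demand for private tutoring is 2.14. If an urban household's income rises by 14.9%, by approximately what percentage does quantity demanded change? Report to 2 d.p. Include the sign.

%ΔQ ≈ η × %ΔI = 2.14 × 14.9% = 31.89%.

31.89%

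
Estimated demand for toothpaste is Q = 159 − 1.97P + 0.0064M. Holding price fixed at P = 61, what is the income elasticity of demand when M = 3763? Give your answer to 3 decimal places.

At P = 61, M = 3763: Q = 62.913.
Holding P constant, ∂Q/∂M = 0.0064.
η_M = (∂Q/∂M)·(M/Q) = 0.0064 × (3763/62.913) = 0.383.

0.383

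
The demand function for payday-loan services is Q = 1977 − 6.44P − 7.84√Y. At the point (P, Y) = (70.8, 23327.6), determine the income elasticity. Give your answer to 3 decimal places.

At P = 70.8, Y = 23327.6: Q = 323.615.
Holding P constant, ∂Q/∂Y = -7.84/(2√Y) = -0.0256656.
η_Y = (∂Q/∂Y)·(Y/Q) = -0.0256656 × (23327.6/323.615) = -1.850.

-1.850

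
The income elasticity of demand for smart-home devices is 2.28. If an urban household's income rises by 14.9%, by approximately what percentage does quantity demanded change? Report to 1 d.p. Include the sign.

34.0%

%ΔQ ≈ η × %ΔI = 2.28 × 14.9% = 34.0%.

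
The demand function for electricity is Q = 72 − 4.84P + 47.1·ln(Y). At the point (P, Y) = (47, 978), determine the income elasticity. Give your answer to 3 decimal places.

0.279

At P = 47, Y = 978: Q = 168.828.
Holding P constant, ∂Q/∂Y = 47.1/Y = 0.0481595.
η_Y = (∂Q/∂Y)·(Y/Q) = 0.0481595 × (978/168.828) = 0.279.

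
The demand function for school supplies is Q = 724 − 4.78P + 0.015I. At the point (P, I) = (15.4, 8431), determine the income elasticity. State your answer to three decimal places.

At P = 15.4, I = 8431: Q = 776.853.
Holding P constant, ∂Q/∂I = 0.015.
η_I = (∂Q/∂I)·(I/Q) = 0.015 × (8431/776.853) = 0.163.

0.163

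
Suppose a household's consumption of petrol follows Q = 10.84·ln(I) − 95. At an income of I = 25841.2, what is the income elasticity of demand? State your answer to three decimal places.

0.716

At I = 25841.2: Q = 15.131.
dQ/dI = 10.84/I = 0.000419485 at this income.
η = (dQ/dI)·(I/Q) = 0.000419485 × (25841.2/15.131) = 0.716.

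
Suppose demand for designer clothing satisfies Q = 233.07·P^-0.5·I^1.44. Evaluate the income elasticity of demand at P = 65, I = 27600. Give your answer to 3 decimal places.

1.440

For a multiplicative demand Q = A·P^α·I^β, the income elasticity is β everywhere.
Here β = 1.44, so η = 1.440.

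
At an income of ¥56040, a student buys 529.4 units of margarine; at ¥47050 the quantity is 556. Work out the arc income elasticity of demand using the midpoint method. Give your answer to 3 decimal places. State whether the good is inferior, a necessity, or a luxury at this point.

-0.281 (inferior good)

ΔQ = 556 − 529.4 = 26.6; midpoint Q̄ = (529.4 + 556)/2 = 542.7.
ΔI = 47050 − 56040 = -8990; midpoint Ī = (56040 + 47050)/2 = 51545.
η = (ΔQ/Q̄) ÷ (ΔI/Ī) = (26.6/542.7) ÷ (-8990/51545) = -0.281.
η < 0 ⇒ inferior good.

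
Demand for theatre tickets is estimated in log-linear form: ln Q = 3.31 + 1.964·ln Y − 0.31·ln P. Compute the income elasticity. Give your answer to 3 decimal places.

1.964

In a log-linear demand, the coefficient on ln Y is the income elasticity.
So η = 1.964.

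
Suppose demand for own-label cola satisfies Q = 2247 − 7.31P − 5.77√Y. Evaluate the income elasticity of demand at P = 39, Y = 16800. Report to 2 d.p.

At P = 39, Y = 16800: Q = 1214.033.
Holding P constant, ∂Q/∂Y = -5.77/(2√Y) = -0.0222583.
η_Y = (∂Q/∂Y)·(Y/Q) = -0.0222583 × (16800/1214.033) = -0.31.

-0.31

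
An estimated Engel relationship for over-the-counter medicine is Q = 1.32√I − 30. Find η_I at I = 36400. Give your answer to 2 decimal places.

At I = 36400: Q = 221.840.
dQ/dI = 1.32/(2√I) = 0.00345934 at this income.
η = (dQ/dI)·(I/Q) = 0.00345934 × (36400/221.840) = 0.57.

0.57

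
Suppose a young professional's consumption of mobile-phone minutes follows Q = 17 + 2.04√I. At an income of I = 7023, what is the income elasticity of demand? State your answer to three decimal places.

At I = 7023: Q = 187.959.
dQ/dI = 2.04/(2√I) = 0.0121714 at this income.
η = (dQ/dI)·(I/Q) = 0.0121714 × (7023/187.959) = 0.455.

0.455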